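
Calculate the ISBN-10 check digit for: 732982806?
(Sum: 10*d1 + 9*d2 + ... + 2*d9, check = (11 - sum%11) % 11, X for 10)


Weighted sum: 278
278 mod 11 = 3

Check digit: 8


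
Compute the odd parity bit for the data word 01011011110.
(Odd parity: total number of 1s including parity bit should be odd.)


Number of 1s in data: 7
Parity bit: 0

0


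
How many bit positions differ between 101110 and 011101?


XOR: 110011
Count of 1s: 4

4


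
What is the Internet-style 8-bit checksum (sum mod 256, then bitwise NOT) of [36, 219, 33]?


Sum = 288 mod 256 = 32
Complement = 223

223


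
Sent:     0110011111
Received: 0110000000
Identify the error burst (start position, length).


XOR: 0000011111

Burst at position 5, length 5


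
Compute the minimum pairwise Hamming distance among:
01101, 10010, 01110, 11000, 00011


Comparing all pairs, minimum distance: 2
Can detect 1 errors, correct 0 errors

2


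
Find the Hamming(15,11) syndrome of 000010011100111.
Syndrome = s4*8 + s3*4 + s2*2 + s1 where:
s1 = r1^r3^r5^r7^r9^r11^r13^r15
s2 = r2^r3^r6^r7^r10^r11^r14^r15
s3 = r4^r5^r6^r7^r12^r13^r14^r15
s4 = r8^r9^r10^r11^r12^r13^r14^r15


s1=0, s2=1, s3=0, s4=0

Syndrome = 2 (error at position 2)


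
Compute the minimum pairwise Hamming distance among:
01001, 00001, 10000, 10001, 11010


Comparing all pairs, minimum distance: 1
Can detect 0 errors, correct 0 errors

1


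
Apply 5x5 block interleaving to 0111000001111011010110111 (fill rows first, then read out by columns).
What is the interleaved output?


Matrix:
  01110
  00001
  11101
  10101
  10111
Read columns: 0011110100101111000101111

0011110100101111000101111


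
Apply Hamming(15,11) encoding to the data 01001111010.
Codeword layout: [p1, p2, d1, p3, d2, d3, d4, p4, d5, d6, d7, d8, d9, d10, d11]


Parity bits: p1=1, p2=1, p3=1, p4=1

110110011111010


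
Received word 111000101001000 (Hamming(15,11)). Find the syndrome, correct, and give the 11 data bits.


Syndrome = 2: error at position 2

Data: 10011001000 (corrected bit 2)


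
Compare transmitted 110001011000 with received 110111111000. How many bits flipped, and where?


XOR: 000110100000

3 error(s) at position(s): 3, 4, 6


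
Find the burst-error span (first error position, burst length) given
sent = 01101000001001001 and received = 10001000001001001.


XOR: 11100000000000000

Burst at position 0, length 3


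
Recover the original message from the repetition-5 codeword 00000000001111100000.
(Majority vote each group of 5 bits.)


Groups: 00000, 00000, 11111, 00000
Majority votes: 0010

0010


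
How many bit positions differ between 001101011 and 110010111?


XOR: 111111100
Count of 1s: 7

7


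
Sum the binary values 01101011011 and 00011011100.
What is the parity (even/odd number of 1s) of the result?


01101011011 = 859
00011011100 = 220
Sum = 1079 = 10000110111
1s count = 6

even parity (6 ones in 10000110111)


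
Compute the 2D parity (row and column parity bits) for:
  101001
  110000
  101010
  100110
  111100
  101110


Row parities: 101100
Column parities: 000111

Row P: 101100, Col P: 000111, Corner: 1


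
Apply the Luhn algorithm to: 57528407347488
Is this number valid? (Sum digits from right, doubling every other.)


Luhn sum = 63
63 mod 10 = 3

Invalid (Luhn sum mod 10 = 3)


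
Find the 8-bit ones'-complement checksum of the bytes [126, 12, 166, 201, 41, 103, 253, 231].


Sum = 1133 mod 256 = 109
Complement = 146

146


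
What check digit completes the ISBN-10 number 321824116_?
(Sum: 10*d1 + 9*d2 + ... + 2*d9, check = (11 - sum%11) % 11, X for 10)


Weighted sum: 163
163 mod 11 = 9

Check digit: 2


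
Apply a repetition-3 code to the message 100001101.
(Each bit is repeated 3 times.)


Each bit -> 3 copies

111000000000000111111000111


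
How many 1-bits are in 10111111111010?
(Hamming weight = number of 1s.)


Counting 1s in 10111111111010

11


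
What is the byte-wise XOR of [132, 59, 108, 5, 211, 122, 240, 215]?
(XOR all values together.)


XOR chain: 132 ^ 59 ^ 108 ^ 5 ^ 211 ^ 122 ^ 240 ^ 215 = 88

88


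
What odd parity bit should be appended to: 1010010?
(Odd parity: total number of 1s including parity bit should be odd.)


Number of 1s in data: 3
Parity bit: 0

0


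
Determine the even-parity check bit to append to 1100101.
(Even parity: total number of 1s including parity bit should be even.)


Number of 1s in data: 4
Parity bit: 0

0


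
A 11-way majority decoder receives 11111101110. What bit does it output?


Ones: 9 out of 11
Threshold: 6

1 (9/11 voted 1)


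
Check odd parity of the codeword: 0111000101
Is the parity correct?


Number of 1s: 5

Yes, parity is correct (5 ones)


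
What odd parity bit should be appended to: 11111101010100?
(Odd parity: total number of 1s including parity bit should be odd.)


Number of 1s in data: 9
Parity bit: 0

0


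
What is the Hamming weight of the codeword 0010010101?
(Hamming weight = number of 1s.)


Counting 1s in 0010010101

4


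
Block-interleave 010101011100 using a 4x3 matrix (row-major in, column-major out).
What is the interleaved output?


Matrix:
  010
  101
  011
  100
Read columns: 010110100110

010110100110


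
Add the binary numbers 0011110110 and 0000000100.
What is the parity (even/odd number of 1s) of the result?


0011110110 = 246
0000000100 = 4
Sum = 250 = 11111010
1s count = 6

even parity (6 ones in 11111010)


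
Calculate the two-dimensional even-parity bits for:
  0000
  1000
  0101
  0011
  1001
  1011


Row parities: 010001
Column parities: 1100

Row P: 010001, Col P: 1100, Corner: 0


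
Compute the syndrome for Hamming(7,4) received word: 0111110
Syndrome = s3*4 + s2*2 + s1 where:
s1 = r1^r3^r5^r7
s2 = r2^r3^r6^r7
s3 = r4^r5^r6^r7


s1=0, s2=1, s3=1

Syndrome = 6 (error at position 6)


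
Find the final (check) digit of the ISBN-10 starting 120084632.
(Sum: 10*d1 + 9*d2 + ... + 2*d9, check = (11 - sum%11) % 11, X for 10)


Weighted sum: 133
133 mod 11 = 1

Check digit: X


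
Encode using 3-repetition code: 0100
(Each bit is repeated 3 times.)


Each bit -> 3 copies

000111000000


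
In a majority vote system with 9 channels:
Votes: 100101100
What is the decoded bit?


Ones: 4 out of 9
Threshold: 5

0 (4/9 voted 1)


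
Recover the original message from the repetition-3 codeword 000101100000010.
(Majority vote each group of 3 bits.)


Groups: 000, 101, 100, 000, 010
Majority votes: 01000

01000


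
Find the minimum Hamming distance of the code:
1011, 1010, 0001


Comparing all pairs, minimum distance: 1
Can detect 0 errors, correct 0 errors

1


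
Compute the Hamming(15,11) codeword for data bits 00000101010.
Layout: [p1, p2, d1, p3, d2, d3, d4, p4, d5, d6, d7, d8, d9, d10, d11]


Parity bits: p1=0, p2=0, p3=0, p4=1

000000010101010


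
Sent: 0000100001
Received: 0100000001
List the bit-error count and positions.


XOR: 0100100000

2 error(s) at position(s): 1, 4


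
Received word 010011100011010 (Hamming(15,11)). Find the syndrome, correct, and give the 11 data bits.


Syndrome = 15: error at position 15

Data: 01110011011 (corrected bit 15)


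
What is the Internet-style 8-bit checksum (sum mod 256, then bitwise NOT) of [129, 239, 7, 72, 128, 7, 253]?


Sum = 835 mod 256 = 67
Complement = 188

188


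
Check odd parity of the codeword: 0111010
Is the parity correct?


Number of 1s: 4

No, parity error (4 ones)


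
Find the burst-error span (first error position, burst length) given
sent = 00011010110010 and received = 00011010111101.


XOR: 00000000001111

Burst at position 10, length 4


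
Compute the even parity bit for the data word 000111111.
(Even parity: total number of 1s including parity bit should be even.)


Number of 1s in data: 6
Parity bit: 0

0


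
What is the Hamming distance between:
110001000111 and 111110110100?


XOR: 001111110011
Count of 1s: 8

8


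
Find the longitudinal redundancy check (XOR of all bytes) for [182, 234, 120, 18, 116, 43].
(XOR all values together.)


XOR chain: 182 ^ 234 ^ 120 ^ 18 ^ 116 ^ 43 = 105

105


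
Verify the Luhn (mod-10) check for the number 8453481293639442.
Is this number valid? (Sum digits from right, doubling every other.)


Luhn sum = 76
76 mod 10 = 6

Invalid (Luhn sum mod 10 = 6)


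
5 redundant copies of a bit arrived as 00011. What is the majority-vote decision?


Ones: 2 out of 5
Threshold: 3

0 (2/5 voted 1)


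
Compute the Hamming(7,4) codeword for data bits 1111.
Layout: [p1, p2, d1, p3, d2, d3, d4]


Parity bits: p1=1, p2=1, p3=1

1111111


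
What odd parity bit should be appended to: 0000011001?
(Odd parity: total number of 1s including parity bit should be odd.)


Number of 1s in data: 3
Parity bit: 0

0


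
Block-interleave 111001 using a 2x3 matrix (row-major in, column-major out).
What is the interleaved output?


Matrix:
  111
  001
Read columns: 101011

101011


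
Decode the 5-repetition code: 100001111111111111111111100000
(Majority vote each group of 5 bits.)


Groups: 10000, 11111, 11111, 11111, 11111, 00000
Majority votes: 011110

011110


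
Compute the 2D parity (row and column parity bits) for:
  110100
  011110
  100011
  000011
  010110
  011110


Row parities: 101010
Column parities: 000010

Row P: 101010, Col P: 000010, Corner: 1


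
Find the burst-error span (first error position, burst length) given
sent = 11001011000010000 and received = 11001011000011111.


XOR: 00000000000001111

Burst at position 13, length 4


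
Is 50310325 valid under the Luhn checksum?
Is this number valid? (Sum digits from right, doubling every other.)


Luhn sum = 20
20 mod 10 = 0

Valid (Luhn sum mod 10 = 0)


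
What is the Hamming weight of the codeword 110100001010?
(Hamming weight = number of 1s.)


Counting 1s in 110100001010

5


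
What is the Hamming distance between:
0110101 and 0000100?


XOR: 0110001
Count of 1s: 3

3


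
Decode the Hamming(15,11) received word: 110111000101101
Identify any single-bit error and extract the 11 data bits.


Syndrome = 0: no error detected

Data: 01100101101 (no errors)


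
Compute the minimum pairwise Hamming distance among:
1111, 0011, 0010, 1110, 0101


Comparing all pairs, minimum distance: 1
Can detect 0 errors, correct 0 errors

1


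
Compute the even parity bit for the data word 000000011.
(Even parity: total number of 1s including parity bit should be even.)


Number of 1s in data: 2
Parity bit: 0

0


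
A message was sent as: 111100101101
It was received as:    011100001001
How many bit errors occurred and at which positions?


XOR: 100000100100

3 error(s) at position(s): 0, 6, 9


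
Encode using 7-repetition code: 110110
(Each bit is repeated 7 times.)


Each bit -> 7 copies

111111111111110000000111111111111110000000


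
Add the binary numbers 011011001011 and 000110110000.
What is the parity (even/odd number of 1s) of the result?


011011001011 = 1739
000110110000 = 432
Sum = 2171 = 100001111011
1s count = 7

odd parity (7 ones in 100001111011)


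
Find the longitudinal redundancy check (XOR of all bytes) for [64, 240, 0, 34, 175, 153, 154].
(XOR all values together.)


XOR chain: 64 ^ 240 ^ 0 ^ 34 ^ 175 ^ 153 ^ 154 = 62

62


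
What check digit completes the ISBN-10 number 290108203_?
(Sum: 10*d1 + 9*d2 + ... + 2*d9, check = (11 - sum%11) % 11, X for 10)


Weighted sum: 162
162 mod 11 = 8

Check digit: 3


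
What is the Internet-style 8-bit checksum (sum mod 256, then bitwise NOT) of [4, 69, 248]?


Sum = 321 mod 256 = 65
Complement = 190

190


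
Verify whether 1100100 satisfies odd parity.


Number of 1s: 3

Yes, parity is correct (3 ones)


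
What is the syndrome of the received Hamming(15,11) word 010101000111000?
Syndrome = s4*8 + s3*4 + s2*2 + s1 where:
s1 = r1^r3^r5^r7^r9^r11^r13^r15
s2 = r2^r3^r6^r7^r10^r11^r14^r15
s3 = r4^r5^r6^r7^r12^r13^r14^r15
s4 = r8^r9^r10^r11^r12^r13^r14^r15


s1=1, s2=0, s3=1, s4=1

Syndrome = 13 (error at position 13)


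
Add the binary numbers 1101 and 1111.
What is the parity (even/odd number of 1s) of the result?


1101 = 13
1111 = 15
Sum = 28 = 11100
1s count = 3

odd parity (3 ones in 11100)


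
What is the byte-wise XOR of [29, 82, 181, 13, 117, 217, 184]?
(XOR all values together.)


XOR chain: 29 ^ 82 ^ 181 ^ 13 ^ 117 ^ 217 ^ 184 = 227

227


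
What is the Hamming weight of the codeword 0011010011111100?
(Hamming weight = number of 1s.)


Counting 1s in 0011010011111100

9


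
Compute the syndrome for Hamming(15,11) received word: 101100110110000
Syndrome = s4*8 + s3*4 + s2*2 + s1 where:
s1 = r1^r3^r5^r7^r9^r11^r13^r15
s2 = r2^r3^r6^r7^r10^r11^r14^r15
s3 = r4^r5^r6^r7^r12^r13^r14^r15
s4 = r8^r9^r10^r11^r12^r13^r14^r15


s1=0, s2=0, s3=0, s4=1

Syndrome = 8 (error at position 8)


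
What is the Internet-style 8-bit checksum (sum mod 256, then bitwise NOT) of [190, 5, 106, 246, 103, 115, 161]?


Sum = 926 mod 256 = 158
Complement = 97

97


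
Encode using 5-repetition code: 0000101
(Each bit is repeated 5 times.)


Each bit -> 5 copies

00000000000000000000111110000011111


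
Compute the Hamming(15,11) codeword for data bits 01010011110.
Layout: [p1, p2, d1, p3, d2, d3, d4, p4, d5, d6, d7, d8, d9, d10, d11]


Parity bits: p1=0, p2=1, p3=1, p4=0

010110100011110


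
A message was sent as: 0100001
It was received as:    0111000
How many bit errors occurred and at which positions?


XOR: 0011001

3 error(s) at position(s): 2, 3, 6


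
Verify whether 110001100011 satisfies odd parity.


Number of 1s: 6

No, parity error (6 ones)


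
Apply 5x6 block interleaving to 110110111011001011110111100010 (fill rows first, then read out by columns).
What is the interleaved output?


Matrix:
  110110
  111011
  001011
  110111
  100010
Read columns: 110111101001100100101111101110

110111101001100100101111101110


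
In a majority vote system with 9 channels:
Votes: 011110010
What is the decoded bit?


Ones: 5 out of 9
Threshold: 5

1 (5/9 voted 1)


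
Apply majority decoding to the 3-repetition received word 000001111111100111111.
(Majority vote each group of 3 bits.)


Groups: 000, 001, 111, 111, 100, 111, 111
Majority votes: 0011011

0011011


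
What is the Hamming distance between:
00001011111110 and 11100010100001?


XOR: 11101001011111
Count of 1s: 10

10


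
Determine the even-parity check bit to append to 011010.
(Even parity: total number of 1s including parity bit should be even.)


Number of 1s in data: 3
Parity bit: 1

1


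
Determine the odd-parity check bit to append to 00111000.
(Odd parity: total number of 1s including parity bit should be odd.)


Number of 1s in data: 3
Parity bit: 0

0


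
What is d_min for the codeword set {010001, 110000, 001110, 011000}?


Comparing all pairs, minimum distance: 2
Can detect 1 errors, correct 0 errors

2


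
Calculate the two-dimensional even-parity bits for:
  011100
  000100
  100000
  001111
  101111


Row parities: 11101
Column parities: 011000

Row P: 11101, Col P: 011000, Corner: 0


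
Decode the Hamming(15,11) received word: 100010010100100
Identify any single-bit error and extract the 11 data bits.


Syndrome = 11: error at position 11

Data: 01000110100 (corrected bit 11)


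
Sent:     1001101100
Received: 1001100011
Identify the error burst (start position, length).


XOR: 0000001111

Burst at position 6, length 4


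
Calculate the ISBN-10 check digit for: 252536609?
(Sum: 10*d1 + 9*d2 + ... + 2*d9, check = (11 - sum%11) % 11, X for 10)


Weighted sum: 206
206 mod 11 = 8

Check digit: 3


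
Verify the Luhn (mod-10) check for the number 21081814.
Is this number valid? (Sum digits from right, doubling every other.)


Luhn sum = 29
29 mod 10 = 9

Invalid (Luhn sum mod 10 = 9)


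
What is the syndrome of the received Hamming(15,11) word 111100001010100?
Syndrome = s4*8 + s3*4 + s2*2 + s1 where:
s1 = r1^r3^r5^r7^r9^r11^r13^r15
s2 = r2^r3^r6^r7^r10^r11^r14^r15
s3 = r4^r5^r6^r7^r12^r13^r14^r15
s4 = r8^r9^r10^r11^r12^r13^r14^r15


s1=1, s2=1, s3=0, s4=1

Syndrome = 11 (error at position 11)


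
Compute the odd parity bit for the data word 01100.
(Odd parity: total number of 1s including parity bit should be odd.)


Number of 1s in data: 2
Parity bit: 1

1


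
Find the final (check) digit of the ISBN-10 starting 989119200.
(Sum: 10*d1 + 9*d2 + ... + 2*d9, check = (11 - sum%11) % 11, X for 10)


Weighted sum: 300
300 mod 11 = 3

Check digit: 8


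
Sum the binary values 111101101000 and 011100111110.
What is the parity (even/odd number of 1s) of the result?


111101101000 = 3944
011100111110 = 1854
Sum = 5798 = 1011010100110
1s count = 7

odd parity (7 ones in 1011010100110)


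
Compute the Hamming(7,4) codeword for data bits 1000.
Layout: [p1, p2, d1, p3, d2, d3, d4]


Parity bits: p1=1, p2=1, p3=0

1110000


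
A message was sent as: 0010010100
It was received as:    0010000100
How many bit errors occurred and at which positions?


XOR: 0000010000

1 error(s) at position(s): 5


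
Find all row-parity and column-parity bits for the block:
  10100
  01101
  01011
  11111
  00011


Row parities: 01110
Column parities: 01110

Row P: 01110, Col P: 01110, Corner: 1


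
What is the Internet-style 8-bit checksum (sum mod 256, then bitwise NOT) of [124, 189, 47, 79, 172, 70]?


Sum = 681 mod 256 = 169
Complement = 86

86


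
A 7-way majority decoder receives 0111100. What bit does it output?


Ones: 4 out of 7
Threshold: 4

1 (4/7 voted 1)


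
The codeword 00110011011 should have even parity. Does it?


Number of 1s: 6

Yes, parity is correct (6 ones)


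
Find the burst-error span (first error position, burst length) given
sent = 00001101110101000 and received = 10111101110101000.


XOR: 10110000000000000

Burst at position 0, length 4


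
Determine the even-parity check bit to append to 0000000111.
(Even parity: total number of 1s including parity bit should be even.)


Number of 1s in data: 3
Parity bit: 1

1


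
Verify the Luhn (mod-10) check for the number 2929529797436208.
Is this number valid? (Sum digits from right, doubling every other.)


Luhn sum = 85
85 mod 10 = 5

Invalid (Luhn sum mod 10 = 5)


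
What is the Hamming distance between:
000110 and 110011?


XOR: 110101
Count of 1s: 4

4


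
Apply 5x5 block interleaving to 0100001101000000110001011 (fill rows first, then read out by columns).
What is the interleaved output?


Matrix:
  01000
  01101
  00000
  01100
  01011
Read columns: 0000011011010100000101001

0000011011010100000101001


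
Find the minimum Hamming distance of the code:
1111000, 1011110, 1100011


Comparing all pairs, minimum distance: 3
Can detect 2 errors, correct 1 errors

3


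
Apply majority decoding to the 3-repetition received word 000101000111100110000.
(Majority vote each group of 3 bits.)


Groups: 000, 101, 000, 111, 100, 110, 000
Majority votes: 0101010

0101010


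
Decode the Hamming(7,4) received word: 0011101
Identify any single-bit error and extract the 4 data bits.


Syndrome = 5: error at position 5

Data: 1001 (corrected bit 5)


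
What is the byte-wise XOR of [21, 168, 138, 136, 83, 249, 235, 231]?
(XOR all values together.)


XOR chain: 21 ^ 168 ^ 138 ^ 136 ^ 83 ^ 249 ^ 235 ^ 231 = 25

25


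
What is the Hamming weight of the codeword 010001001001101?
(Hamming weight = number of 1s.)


Counting 1s in 010001001001101

6


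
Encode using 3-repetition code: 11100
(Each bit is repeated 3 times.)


Each bit -> 3 copies

111111111000000


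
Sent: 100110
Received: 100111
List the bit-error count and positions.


XOR: 000001

1 error(s) at position(s): 5


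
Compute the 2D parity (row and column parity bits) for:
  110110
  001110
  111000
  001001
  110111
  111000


Row parities: 011011
Column parities: 000110

Row P: 011011, Col P: 000110, Corner: 0


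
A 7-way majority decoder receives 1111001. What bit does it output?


Ones: 5 out of 7
Threshold: 4

1 (5/7 voted 1)


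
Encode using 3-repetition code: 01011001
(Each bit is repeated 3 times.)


Each bit -> 3 copies

000111000111111000000111


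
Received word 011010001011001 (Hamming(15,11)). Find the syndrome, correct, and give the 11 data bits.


Syndrome = 5: error at position 5

Data: 10001011001 (corrected bit 5)


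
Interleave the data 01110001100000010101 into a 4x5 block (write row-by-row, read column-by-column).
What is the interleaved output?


Matrix:
  01110
  00110
  00000
  10101
Read columns: 00011000110111000001

00011000110111000001


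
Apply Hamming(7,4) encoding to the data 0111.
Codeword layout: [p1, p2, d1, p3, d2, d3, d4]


Parity bits: p1=0, p2=0, p3=1

0001111


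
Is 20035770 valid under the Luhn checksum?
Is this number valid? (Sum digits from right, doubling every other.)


Luhn sum = 20
20 mod 10 = 0

Valid (Luhn sum mod 10 = 0)


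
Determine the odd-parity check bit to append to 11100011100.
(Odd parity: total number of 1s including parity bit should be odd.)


Number of 1s in data: 6
Parity bit: 1

1


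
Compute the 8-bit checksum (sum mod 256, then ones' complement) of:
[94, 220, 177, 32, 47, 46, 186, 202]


Sum = 1004 mod 256 = 236
Complement = 19

19


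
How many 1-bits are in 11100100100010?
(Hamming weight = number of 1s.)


Counting 1s in 11100100100010

6


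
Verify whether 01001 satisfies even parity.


Number of 1s: 2

Yes, parity is correct (2 ones)


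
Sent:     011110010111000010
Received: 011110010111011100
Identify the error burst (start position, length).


XOR: 000000000000011110

Burst at position 13, length 4


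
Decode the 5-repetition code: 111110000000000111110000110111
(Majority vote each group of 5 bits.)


Groups: 11111, 00000, 00000, 11111, 00001, 10111
Majority votes: 100101

100101


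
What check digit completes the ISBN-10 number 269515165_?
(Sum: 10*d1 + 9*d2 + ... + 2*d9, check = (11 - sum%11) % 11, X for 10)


Weighted sum: 244
244 mod 11 = 2

Check digit: 9


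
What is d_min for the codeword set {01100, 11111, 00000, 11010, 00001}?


Comparing all pairs, minimum distance: 1
Can detect 0 errors, correct 0 errors

1


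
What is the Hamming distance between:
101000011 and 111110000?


XOR: 010110011
Count of 1s: 5

5


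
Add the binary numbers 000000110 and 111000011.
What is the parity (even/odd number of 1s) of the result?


000000110 = 6
111000011 = 451
Sum = 457 = 111001001
1s count = 5

odd parity (5 ones in 111001001)


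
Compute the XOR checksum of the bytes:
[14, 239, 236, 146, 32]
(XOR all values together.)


XOR chain: 14 ^ 239 ^ 236 ^ 146 ^ 32 = 191

191


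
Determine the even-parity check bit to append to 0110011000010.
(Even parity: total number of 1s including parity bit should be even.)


Number of 1s in data: 5
Parity bit: 1

1


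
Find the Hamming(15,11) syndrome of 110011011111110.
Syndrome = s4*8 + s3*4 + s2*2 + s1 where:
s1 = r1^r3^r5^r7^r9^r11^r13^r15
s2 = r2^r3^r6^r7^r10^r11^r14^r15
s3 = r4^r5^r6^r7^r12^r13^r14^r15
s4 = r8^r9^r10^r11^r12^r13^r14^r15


s1=1, s2=1, s3=1, s4=1

Syndrome = 15 (error at position 15)


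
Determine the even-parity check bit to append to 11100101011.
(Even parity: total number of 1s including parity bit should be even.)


Number of 1s in data: 7
Parity bit: 1

1


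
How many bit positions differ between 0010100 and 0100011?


XOR: 0110111
Count of 1s: 5

5


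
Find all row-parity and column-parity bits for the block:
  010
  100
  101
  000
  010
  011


Row parities: 110010
Column parities: 010

Row P: 110010, Col P: 010, Corner: 1


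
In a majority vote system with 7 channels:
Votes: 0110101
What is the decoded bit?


Ones: 4 out of 7
Threshold: 4

1 (4/7 voted 1)


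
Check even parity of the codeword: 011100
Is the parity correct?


Number of 1s: 3

No, parity error (3 ones)


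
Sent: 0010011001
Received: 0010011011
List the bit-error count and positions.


XOR: 0000000010

1 error(s) at position(s): 8


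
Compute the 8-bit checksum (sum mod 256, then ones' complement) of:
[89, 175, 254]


Sum = 518 mod 256 = 6
Complement = 249

249


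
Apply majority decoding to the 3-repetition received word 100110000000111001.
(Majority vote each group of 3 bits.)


Groups: 100, 110, 000, 000, 111, 001
Majority votes: 010010

010010


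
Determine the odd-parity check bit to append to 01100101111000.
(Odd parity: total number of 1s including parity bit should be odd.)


Number of 1s in data: 7
Parity bit: 0

0


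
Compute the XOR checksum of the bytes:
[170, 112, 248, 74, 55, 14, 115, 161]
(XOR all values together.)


XOR chain: 170 ^ 112 ^ 248 ^ 74 ^ 55 ^ 14 ^ 115 ^ 161 = 131

131


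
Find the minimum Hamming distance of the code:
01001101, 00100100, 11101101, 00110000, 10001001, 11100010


Comparing all pairs, minimum distance: 2
Can detect 1 errors, correct 0 errors

2


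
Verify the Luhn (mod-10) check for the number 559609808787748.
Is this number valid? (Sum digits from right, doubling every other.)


Luhn sum = 84
84 mod 10 = 4

Invalid (Luhn sum mod 10 = 4)


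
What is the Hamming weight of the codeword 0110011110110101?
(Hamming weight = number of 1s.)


Counting 1s in 0110011110110101

10


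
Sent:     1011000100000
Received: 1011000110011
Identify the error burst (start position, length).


XOR: 0000000010011

Burst at position 8, length 5


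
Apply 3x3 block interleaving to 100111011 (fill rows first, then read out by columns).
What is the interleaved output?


Matrix:
  100
  111
  011
Read columns: 110011011

110011011


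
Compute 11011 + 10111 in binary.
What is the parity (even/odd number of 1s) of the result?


11011 = 27
10111 = 23
Sum = 50 = 110010
1s count = 3

odd parity (3 ones in 110010)


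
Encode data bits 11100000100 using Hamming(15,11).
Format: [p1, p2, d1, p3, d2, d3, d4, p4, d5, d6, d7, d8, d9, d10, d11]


Parity bits: p1=1, p2=0, p3=1, p4=1

101111010000100


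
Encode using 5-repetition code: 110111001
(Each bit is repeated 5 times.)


Each bit -> 5 copies

111111111100000111111111111111000000000011111


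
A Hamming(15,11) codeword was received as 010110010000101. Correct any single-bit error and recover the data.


Syndrome = 9: error at position 9

Data: 01001000101 (corrected bit 9)


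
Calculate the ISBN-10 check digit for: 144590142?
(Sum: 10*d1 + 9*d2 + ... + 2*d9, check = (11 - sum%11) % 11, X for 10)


Weighted sum: 187
187 mod 11 = 0

Check digit: 0


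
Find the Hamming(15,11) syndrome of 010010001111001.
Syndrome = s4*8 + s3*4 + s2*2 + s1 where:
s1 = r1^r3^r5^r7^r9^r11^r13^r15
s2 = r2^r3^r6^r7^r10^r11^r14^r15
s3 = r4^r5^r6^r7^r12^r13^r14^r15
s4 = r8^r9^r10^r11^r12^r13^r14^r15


s1=0, s2=0, s3=1, s4=1

Syndrome = 12 (error at position 12)


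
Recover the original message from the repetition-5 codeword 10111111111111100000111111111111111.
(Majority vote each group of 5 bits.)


Groups: 10111, 11111, 11111, 00000, 11111, 11111, 11111
Majority votes: 1110111

1110111


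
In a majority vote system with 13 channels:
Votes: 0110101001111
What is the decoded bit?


Ones: 8 out of 13
Threshold: 7

1 (8/13 voted 1)


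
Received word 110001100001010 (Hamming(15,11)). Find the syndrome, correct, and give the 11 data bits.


Syndrome = 0: no error detected

Data: 00110001010 (no errors)


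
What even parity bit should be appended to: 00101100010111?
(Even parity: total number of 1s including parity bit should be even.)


Number of 1s in data: 7
Parity bit: 1

1


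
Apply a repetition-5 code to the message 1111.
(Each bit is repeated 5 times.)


Each bit -> 5 copies

11111111111111111111


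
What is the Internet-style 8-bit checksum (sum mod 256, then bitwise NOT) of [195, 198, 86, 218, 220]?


Sum = 917 mod 256 = 149
Complement = 106

106


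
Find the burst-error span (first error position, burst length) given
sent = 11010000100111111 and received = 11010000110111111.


XOR: 00000000010000000

Burst at position 9, length 1


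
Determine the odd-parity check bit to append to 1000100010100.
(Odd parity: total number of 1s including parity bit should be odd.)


Number of 1s in data: 4
Parity bit: 1

1


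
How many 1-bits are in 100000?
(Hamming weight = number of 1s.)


Counting 1s in 100000

1


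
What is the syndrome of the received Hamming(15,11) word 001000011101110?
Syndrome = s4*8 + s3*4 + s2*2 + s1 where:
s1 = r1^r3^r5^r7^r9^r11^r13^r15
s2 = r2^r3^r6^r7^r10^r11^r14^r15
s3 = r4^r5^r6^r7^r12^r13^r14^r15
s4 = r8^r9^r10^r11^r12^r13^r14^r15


s1=1, s2=1, s3=1, s4=0

Syndrome = 7 (error at position 7)


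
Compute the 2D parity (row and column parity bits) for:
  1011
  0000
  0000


Row parities: 100
Column parities: 1011

Row P: 100, Col P: 1011, Corner: 1


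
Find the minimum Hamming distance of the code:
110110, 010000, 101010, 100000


Comparing all pairs, minimum distance: 2
Can detect 1 errors, correct 0 errors

2


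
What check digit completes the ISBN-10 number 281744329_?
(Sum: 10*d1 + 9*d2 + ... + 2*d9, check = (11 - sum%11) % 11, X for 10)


Weighted sum: 229
229 mod 11 = 9

Check digit: 2


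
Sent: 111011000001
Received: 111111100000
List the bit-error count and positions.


XOR: 000100100001

3 error(s) at position(s): 3, 6, 11


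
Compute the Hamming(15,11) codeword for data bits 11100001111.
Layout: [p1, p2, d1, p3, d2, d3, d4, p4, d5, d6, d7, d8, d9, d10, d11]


Parity bits: p1=0, p2=0, p3=0, p4=0

001011000001111


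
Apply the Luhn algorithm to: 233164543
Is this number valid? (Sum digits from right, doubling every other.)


Luhn sum = 43
43 mod 10 = 3

Invalid (Luhn sum mod 10 = 3)


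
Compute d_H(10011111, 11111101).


XOR: 01100010
Count of 1s: 3

3


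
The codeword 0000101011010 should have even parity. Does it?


Number of 1s: 5

No, parity error (5 ones)


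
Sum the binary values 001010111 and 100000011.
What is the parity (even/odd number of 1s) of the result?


001010111 = 87
100000011 = 259
Sum = 346 = 101011010
1s count = 5

odd parity (5 ones in 101011010)


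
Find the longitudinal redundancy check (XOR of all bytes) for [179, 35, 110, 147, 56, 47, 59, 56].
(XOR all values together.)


XOR chain: 179 ^ 35 ^ 110 ^ 147 ^ 56 ^ 47 ^ 59 ^ 56 = 121

121


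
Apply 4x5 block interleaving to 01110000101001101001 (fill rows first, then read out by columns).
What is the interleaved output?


Matrix:
  01110
  00010
  10011
  01001
Read columns: 00101001100011100011

00101001100011100011


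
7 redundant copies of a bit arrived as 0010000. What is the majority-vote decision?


Ones: 1 out of 7
Threshold: 4

0 (1/7 voted 1)


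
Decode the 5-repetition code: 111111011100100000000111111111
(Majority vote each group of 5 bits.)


Groups: 11111, 10111, 00100, 00000, 01111, 11111
Majority votes: 110011

110011


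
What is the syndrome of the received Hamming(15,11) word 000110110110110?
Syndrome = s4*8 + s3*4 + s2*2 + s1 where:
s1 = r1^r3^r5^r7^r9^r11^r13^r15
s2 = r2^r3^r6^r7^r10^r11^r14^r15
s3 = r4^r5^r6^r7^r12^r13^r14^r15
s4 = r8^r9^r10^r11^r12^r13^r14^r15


s1=0, s2=0, s3=1, s4=1

Syndrome = 12 (error at position 12)


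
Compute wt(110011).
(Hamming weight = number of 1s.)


Counting 1s in 110011

4


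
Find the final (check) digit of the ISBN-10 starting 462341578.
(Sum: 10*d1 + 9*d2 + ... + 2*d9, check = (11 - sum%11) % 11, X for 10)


Weighted sum: 217
217 mod 11 = 8

Check digit: 3


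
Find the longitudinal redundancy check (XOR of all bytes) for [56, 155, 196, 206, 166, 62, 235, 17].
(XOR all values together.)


XOR chain: 56 ^ 155 ^ 196 ^ 206 ^ 166 ^ 62 ^ 235 ^ 17 = 203

203


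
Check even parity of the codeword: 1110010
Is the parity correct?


Number of 1s: 4

Yes, parity is correct (4 ones)


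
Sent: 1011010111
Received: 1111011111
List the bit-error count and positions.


XOR: 0100001000

2 error(s) at position(s): 1, 6


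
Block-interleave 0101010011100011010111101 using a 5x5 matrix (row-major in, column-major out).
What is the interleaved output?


Matrix:
  01010
  10011
  10001
  10101
  11101
Read columns: 0111110001000111100001111

0111110001000111100001111


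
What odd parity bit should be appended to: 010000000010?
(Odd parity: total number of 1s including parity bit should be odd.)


Number of 1s in data: 2
Parity bit: 1

1


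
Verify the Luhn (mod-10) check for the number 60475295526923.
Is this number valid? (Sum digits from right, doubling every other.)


Luhn sum = 57
57 mod 10 = 7

Invalid (Luhn sum mod 10 = 7)


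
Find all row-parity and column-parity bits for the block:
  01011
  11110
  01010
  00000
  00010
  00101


Row parities: 100010
Column parities: 11000

Row P: 100010, Col P: 11000, Corner: 0


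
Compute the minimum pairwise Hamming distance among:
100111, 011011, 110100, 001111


Comparing all pairs, minimum distance: 2
Can detect 1 errors, correct 0 errors

2


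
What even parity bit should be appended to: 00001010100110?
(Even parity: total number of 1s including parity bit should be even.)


Number of 1s in data: 5
Parity bit: 1

1


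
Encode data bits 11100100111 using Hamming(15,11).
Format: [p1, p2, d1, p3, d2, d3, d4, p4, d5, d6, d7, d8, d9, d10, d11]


Parity bits: p1=0, p2=1, p3=1, p4=0

011111000100111


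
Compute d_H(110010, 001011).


XOR: 111001
Count of 1s: 4

4


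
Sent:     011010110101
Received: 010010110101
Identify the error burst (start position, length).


XOR: 001000000000

Burst at position 2, length 1


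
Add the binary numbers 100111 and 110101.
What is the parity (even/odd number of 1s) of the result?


100111 = 39
110101 = 53
Sum = 92 = 1011100
1s count = 4

even parity (4 ones in 1011100)


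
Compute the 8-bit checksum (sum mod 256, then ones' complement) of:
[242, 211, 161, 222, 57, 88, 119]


Sum = 1100 mod 256 = 76
Complement = 179

179


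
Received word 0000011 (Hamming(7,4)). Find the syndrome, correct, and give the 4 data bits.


Syndrome = 1: error at position 1

Data: 0011 (corrected bit 1)


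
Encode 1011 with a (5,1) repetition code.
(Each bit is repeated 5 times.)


Each bit -> 5 copies

11111000001111111111


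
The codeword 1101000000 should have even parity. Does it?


Number of 1s: 3

No, parity error (3 ones)


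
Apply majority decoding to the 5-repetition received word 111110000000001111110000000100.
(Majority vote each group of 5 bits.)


Groups: 11111, 00000, 00001, 11111, 00000, 00100
Majority votes: 100100

100100


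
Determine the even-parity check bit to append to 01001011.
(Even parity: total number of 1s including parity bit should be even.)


Number of 1s in data: 4
Parity bit: 0

0


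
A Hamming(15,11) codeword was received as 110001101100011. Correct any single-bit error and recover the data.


Syndrome = 0: no error detected

Data: 00111100011 (no errors)


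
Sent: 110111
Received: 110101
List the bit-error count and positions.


XOR: 000010

1 error(s) at position(s): 4


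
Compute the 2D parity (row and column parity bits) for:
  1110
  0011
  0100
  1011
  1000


Row parities: 10111
Column parities: 1010

Row P: 10111, Col P: 1010, Corner: 0


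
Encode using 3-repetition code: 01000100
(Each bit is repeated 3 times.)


Each bit -> 3 copies

000111000000000111000000


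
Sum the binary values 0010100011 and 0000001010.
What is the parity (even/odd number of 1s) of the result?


0010100011 = 163
0000001010 = 10
Sum = 173 = 10101101
1s count = 5

odd parity (5 ones in 10101101)


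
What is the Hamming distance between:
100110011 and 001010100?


XOR: 101100111
Count of 1s: 6

6


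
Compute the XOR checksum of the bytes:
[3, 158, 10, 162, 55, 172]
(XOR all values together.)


XOR chain: 3 ^ 158 ^ 10 ^ 162 ^ 55 ^ 172 = 174

174


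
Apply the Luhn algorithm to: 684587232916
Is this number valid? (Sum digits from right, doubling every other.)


Luhn sum = 66
66 mod 10 = 6

Invalid (Luhn sum mod 10 = 6)


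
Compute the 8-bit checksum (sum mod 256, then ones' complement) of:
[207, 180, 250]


Sum = 637 mod 256 = 125
Complement = 130

130


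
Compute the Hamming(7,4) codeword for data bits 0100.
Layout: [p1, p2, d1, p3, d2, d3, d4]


Parity bits: p1=1, p2=0, p3=1

1001100


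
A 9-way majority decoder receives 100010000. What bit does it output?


Ones: 2 out of 9
Threshold: 5

0 (2/9 voted 1)


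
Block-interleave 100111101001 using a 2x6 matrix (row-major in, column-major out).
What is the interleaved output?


Matrix:
  100111
  101001
Read columns: 110001101011

110001101011


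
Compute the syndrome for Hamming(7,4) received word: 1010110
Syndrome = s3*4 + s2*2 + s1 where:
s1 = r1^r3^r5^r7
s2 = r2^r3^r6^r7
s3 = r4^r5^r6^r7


s1=1, s2=0, s3=0

Syndrome = 1 (error at position 1)


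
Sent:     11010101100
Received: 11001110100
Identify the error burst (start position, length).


XOR: 00011011000

Burst at position 3, length 5


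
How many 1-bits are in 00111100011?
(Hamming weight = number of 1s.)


Counting 1s in 00111100011

6


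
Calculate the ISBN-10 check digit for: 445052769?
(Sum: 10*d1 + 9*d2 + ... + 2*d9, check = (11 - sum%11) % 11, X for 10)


Weighted sum: 220
220 mod 11 = 0

Check digit: 0


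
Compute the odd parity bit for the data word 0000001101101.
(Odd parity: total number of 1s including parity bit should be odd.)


Number of 1s in data: 5
Parity bit: 0

0


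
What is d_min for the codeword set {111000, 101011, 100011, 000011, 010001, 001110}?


Comparing all pairs, minimum distance: 1
Can detect 0 errors, correct 0 errors

1


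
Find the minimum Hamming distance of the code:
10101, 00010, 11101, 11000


Comparing all pairs, minimum distance: 1
Can detect 0 errors, correct 0 errors

1


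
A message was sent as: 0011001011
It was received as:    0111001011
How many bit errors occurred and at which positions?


XOR: 0100000000

1 error(s) at position(s): 1


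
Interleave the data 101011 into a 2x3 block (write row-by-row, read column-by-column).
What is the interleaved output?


Matrix:
  101
  011
Read columns: 100111

100111


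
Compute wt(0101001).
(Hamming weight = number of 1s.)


Counting 1s in 0101001

3


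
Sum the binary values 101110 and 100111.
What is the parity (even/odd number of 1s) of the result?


101110 = 46
100111 = 39
Sum = 85 = 1010101
1s count = 4

even parity (4 ones in 1010101)


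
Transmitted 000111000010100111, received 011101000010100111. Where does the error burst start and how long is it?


XOR: 011010000000000000

Burst at position 1, length 4


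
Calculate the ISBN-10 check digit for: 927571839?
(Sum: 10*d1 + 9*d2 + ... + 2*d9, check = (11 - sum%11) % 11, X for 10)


Weighted sum: 305
305 mod 11 = 8

Check digit: 3


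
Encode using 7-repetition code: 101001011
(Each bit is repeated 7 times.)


Each bit -> 7 copies

111111100000001111111000000000000001111111000000011111111111111
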